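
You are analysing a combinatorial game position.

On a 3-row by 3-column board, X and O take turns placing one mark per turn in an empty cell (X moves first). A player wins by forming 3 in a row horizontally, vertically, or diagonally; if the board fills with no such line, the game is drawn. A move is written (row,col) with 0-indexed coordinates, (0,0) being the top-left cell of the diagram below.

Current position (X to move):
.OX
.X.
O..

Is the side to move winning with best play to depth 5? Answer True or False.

[.OX/.X./O..] X move#1: (0,0):+0/XOX/.X./O.., (1,0):+0/.OX/XX./O.., (1,2):+1/.OX/.XX/O..*, (2,1):+0/.OX/.X./OX., (2,2):+1/.OX/.X./O.X
[.OX/.XX/O..] O move#2: (0,0):-1/OOX/.XX/O..*, (1,0):-1/.OX/OXX/O.., (2,1):-1/.OX/.XX/OO., (2,2):-1/.OX/.XX/O.O
[OOX/.XX/O..] X move#3: (1,0):+1/OOX/XXX/O..*, (2,1):-1/OOX/.XX/OX., (2,2):+1/OOX/.XX/O.X
[OOX/XXX/O..] end (terminal -1, O#4); searched .OX/.X./O.. to 5

X winning at [.OX/.X./O..]: True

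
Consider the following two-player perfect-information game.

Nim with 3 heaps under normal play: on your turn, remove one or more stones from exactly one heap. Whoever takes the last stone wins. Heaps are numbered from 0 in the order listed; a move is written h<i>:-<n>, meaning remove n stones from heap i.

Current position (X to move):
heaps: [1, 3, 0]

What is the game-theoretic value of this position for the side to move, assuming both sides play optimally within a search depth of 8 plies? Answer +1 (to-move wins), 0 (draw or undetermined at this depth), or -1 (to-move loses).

value((1,3,0), X) = +1

[(1,3,0)] X move#1: h0:-1:-1/(0,3,0), h1:-1:-1/(1,2,0), h1:-2:+1/(1,1,0)*, h1:-3:-1/(1,0,0)
[(1,1,0)] O move#2: h0:-1:-1/(0,1,0)*, h1:-1:-1/(1,0,0)
[(0,1,0)] X move#3: h1:-1:+1/(0,0,0)*
[(0,0,0)] end (terminal -1, O#4); searched (1,3,0) to 8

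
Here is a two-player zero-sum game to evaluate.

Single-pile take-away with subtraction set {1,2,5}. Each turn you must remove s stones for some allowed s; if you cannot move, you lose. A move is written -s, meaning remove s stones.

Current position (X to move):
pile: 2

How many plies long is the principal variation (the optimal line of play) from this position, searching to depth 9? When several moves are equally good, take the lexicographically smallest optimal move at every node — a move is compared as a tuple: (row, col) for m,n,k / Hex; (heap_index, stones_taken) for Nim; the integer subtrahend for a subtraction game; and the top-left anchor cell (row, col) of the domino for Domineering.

ply 1, X at 2 | -1=-1→1; -2=+1→0*
ply 2: 0 is terminal -1 (O); from 2 depth 9

PV length from [2]: 1 ply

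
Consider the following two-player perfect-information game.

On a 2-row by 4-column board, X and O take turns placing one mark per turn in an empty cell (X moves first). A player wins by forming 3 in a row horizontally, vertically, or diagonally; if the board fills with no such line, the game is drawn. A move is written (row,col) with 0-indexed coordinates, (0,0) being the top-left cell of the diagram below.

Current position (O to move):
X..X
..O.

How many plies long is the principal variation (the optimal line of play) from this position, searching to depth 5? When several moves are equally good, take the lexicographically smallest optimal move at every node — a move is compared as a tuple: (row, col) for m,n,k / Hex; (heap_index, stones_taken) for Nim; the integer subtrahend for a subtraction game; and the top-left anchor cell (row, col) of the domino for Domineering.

PV length from [X..X/..O.]: 5 plies

[X..X/..O.] O move#1: (0,1):+0/XO.X/..O., (0,2):+0/X.OX/..O., (1,0):+0/X..X/O.O., (1,1):+1/X..X/.OO.*, (1,3):+0/X..X/..OO
[X..X/.OO.] X move#2: (0,1):-1/XX.X/.OO.*, (0,2):-1/X.XX/.OO., (1,0):-1/X..X/XOO., (1,3):-1/X..X/.OOX
[XX.X/.OO.] O move#3: (0,2):+1/XXOX/.OO.*, (1,0):+1/XX.X/OOO., (1,3):+1/XX.X/.OOO
[XXOX/.OO.] X move#4: (1,0):-1/XXOX/XOO.*, (1,3):-1/XXOX/.OOX
[XXOX/XOO.] O move#5: (1,3):+1/XXOX/XOOO*
[XXOX/XOOO] end (terminal -1, X#6); searched X..X/..O. to 5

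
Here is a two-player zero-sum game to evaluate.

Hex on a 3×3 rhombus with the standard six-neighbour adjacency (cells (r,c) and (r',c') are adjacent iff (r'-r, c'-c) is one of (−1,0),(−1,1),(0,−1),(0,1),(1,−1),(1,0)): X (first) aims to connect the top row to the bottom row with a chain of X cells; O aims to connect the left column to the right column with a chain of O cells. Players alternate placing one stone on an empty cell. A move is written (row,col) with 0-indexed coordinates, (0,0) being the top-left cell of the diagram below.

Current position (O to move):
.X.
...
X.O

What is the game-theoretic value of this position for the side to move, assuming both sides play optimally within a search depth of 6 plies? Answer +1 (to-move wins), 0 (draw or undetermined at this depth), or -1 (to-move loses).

p1 O@[.X./.../X.O]: (0,0)[OX./.../X.O]-1* (0,2)[.XO/.../X.O]-1 (1,0)[.X./O../X.O]-1 (1,1)[.X./.O./X.O]-1 (1,2)[.X./..O/X.O]-1 (2,1)[.X./.../XOO]-1
p2 X@[OX./.../X.O]: (0,2)[OXX/.../X.O]+1* (1,0)[OX./X../X.O]+1 (1,1)[OX./.X./X.O]+1 (1,2)[OX./..X/X.O]+1 (2,1)[OX./.../XXO]+1
p3 O@[OXX/.../X.O]: (1,0)[OXX/O../X.O]-1* (1,1)[OXX/.O./X.O]-1 (1,2)[OXX/..O/X.O]-1 (2,1)[OXX/.../XOO]-1
p4 X@[OXX/O../X.O]: (1,1)[OXX/OX./X.O]+1* (1,2)[OXX/O.X/X.O]+1 (2,1)[OXX/O../XXO]+1
p5 O@[OXX/OX./X.O] terminal -1; root [.X./.../X.O] d6

value(.X./.../X.O, O) = -1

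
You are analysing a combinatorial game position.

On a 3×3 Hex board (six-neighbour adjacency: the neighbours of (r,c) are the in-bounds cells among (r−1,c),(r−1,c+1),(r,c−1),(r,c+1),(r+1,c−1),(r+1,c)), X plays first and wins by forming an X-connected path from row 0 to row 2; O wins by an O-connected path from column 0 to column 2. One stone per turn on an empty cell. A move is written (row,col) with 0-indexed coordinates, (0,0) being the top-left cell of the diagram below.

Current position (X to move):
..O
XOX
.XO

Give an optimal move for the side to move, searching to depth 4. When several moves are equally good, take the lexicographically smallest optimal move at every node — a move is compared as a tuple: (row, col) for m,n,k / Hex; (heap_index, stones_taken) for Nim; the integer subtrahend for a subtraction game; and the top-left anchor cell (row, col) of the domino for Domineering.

X's best at [..O/XOX/.XO]: (2,0)

ply 1, X at ..O/XOX/.XO | (0,0)=-1→X.O/XOX/.XO; (0,1)=-1→.XO/XOX/.XO; (2,0)=+1→..O/XOX/XXO*
ply 2, O at ..O/XOX/XXO | (0,0)=-1→O.O/XOX/XXO*; (0,1)=-1→.OO/XOX/XXO
ply 3, X at O.O/XOX/XXO | (0,1)=+1→OXO/XOX/XXO*
ply 4: OXO/XOX/XXO is terminal -1 (O); from ..O/XOX/.XO depth 4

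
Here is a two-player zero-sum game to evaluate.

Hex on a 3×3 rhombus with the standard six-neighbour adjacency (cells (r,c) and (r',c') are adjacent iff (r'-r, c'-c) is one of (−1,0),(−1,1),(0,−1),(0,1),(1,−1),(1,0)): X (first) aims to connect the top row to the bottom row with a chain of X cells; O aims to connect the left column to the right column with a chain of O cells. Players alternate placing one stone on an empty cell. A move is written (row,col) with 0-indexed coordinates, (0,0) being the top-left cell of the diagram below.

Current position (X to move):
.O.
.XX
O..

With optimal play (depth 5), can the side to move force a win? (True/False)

ply 1, X at .O./.XX/O.. | (0,0)=+1→XO./.XX/O..*; (0,2)=+1→.OX/.XX/O..; (1,0)=+1→.O./XXX/O..; (2,1)=-1→.O./.XX/OX.; (2,2)=-1→.O./.XX/O.X
ply 2, O at XO./.XX/O.. | (0,2)=-1→XOO/.XX/O..*; (1,0)=-1→XO./OXX/O..; (2,1)=-1→XO./.XX/OO.; (2,2)=-1→XO./.XX/O.O
ply 3, X at XOO/.XX/O.. | (1,0)=+1→XOO/XXX/O..*; (2,1)=-1→XOO/.XX/OX.; (2,2)=-1→XOO/.XX/O.X
ply 4, O at XOO/XXX/O.. | (2,1)=-1→XOO/XXX/OO.*; (2,2)=-1→XOO/XXX/O.O
ply 5, X at XOO/XXX/OO. | (2,2)=+1→XOO/XXX/OOX*
ply 6: XOO/XXX/OOX is terminal -1 (O); from .O./.XX/O.. depth 5

X winning at [.O./.XX/O..]: True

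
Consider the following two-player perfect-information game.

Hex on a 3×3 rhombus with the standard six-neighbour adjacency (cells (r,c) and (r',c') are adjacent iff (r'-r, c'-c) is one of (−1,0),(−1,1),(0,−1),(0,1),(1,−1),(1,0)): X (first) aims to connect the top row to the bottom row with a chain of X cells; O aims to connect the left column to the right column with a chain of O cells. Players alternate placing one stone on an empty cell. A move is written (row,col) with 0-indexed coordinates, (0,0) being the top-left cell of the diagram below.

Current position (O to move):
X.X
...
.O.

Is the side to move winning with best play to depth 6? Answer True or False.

O winning at [X.X/.../.O.]: True

p1 O@[X.X/.../.O.]: (0,1)[XOX/.../.O.]-1 (1,0)[X.X/O../.O.]+1* (1,1)[X.X/.O./.O.]+1 (1,2)[X.X/..O/.O.]-1 (2,0)[X.X/.../OO.]+1 (2,2)[X.X/.../.OO]-1
p2 X@[X.X/O../.O.]: (0,1)[XXX/O../.O.]-1* (1,1)[X.X/OX./.O.]-1 (1,2)[X.X/O.X/.O.]-1 (2,0)[X.X/O../XO.]-1 (2,2)[X.X/O../.OX]-1
p3 O@[XXX/O../.O.]: (1,1)[XXX/OO./.O.]+1* (1,2)[XXX/O.O/.O.]+1 (2,0)[XXX/O../OO.]+1 (2,2)[XXX/O../.OO]+1
p4 X@[XXX/OO./.O.]: (1,2)[XXX/OOX/.O.]-1* (2,0)[XXX/OO./XO.]-1 (2,2)[XXX/OO./.OX]-1
p5 O@[XXX/OOX/.O.]: (2,0)[XXX/OOX/OO.]-1 (2,2)[XXX/OOX/.OO]+1*
p6 X@[XXX/OOX/.OO] terminal -1; root [X.X/.../.O.] d6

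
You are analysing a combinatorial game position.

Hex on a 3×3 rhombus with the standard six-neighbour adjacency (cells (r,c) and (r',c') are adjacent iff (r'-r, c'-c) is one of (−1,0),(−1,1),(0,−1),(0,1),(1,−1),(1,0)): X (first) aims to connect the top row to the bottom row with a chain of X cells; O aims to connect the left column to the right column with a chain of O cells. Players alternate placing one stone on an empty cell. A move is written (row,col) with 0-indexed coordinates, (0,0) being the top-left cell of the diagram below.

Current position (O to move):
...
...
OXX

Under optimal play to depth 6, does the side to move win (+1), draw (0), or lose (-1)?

ply 1, O at .../.../OXX | (0,0)=-1→O../.../OXX; (0,1)=-1→.O./.../OXX; (0,2)=+1→..O/.../OXX*; (1,0)=-1→.../O../OXX; (1,1)=+1→.../.O./OXX; (1,2)=-1→.../..O/OXX
ply 2, X at ..O/.../OXX | (0,0)=-1→X.O/.../OXX*; (0,1)=-1→.XO/.../OXX; (1,0)=-1→..O/X../OXX; (1,1)=-1→..O/.X./OXX; (1,2)=-1→..O/..X/OXX
ply 3, O at X.O/.../OXX | (0,1)=+1→XOO/.../OXX*; (1,0)=+1→X.O/O../OXX; (1,1)=+1→X.O/.O./OXX; (1,2)=-1→X.O/..O/OXX
ply 4, X at XOO/.../OXX | (1,0)=-1→XOO/X../OXX*; (1,1)=-1→XOO/.X./OXX; (1,2)=-1→XOO/..X/OXX
ply 5, O at XOO/X../OXX | (1,1)=+1→XOO/XO./OXX*; (1,2)=-1→XOO/X.O/OXX
ply 6: XOO/XO./OXX is terminal -1 (X); from .../.../OXX depth 6

value(.../.../OXX, O) = +1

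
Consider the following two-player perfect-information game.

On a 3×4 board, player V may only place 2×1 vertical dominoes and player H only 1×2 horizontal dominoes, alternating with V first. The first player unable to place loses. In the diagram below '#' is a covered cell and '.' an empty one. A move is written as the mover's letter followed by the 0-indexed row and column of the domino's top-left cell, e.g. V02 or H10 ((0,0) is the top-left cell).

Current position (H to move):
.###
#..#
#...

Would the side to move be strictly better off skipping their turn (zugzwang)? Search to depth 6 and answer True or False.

zugzwang(.###/#..#/#..., H) = False

p1 H@[.###/#..#/#...]: H11[.###/####/#...]+1* H21[.###/#..#/###.]+1 H22[.###/#..#/#.##]-1
p2 V@[.###/####/#...] terminal -1; root [.###/#..#/#...] d6
suppose H passes — search the same position with V to move:
pass> p1 V@[.###/#..#/#...]: V11[.###/##.#/##..]-1 V12[.###/#.##/#.#.]+1*
pass> p2 H@[.###/#.##/#.#.] terminal -1; root [.###/#..#/#...] d6
for H: play +1, pass -1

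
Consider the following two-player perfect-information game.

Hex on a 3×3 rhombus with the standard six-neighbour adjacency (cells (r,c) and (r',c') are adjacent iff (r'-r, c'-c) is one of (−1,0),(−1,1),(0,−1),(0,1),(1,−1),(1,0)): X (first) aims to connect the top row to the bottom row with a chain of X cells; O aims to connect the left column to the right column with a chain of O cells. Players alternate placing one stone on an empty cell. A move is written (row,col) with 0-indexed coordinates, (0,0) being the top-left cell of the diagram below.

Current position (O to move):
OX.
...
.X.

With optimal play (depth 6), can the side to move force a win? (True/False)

O winning at [OX./.../.X.]: True

ply 1, O at OX./.../.X. | (0,2)=-1→OXO/.../.X.; (1,0)=-1→OX./O../.X.; (1,1)=+1→OX./.O./.X.*; (1,2)=-1→OX./..O/.X.; (2,0)=-1→OX./.../OX.; (2,2)=-1→OX./.../.XO
ply 2, X at OX./.O./.X. | (0,2)=-1→OXX/.O./.X.*; (1,0)=-1→OX./XO./.X.; (1,2)=-1→OX./.OX/.X.; (2,0)=-1→OX./.O./XX.; (2,2)=-1→OX./.O./.XX
ply 3, O at OXX/.O./.X. | (1,0)=-1→OXX/OO./.X.; (1,2)=+1→OXX/.OO/.X.*; (2,0)=-1→OXX/.O./OX.; (2,2)=-1→OXX/.O./.XO
ply 4, X at OXX/.OO/.X. | (1,0)=-1→OXX/XOO/.X.*; (2,0)=-1→OXX/.OO/XX.; (2,2)=-1→OXX/.OO/.XX
ply 5, O at OXX/XOO/.X. | (2,0)=+1→OXX/XOO/OX.*; (2,2)=-1→OXX/XOO/.XO
ply 6: OXX/XOO/OX. is terminal -1 (X); from OX./.../.X. depth 6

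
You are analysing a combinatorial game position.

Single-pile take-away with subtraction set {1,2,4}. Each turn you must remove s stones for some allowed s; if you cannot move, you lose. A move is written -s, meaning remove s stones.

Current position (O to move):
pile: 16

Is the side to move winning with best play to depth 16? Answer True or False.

O winning at [16]: True

[16] O move#1: -1:+1/15*, -2:-1/14, -4:+1/12
[15] X move#2: -1:-1/14*, -2:-1/13, -4:-1/11
[14] O move#3: -1:-1/13, -2:+1/12*, -4:-1/10
[12] X move#4: -1:-1/11*, -2:-1/10, -4:-1/8
[11] O move#5: -1:-1/10, -2:+1/9*, -4:-1/7
[9] X move#6: -1:-1/8*, -2:-1/7, -4:-1/5
[8] O move#7: -1:-1/7, -2:+1/6*, -4:-1/4
[6] X move#8: -1:-1/5*, -2:-1/4, -4:-1/2
[5] O move#9: -1:-1/4, -2:+1/3*, -4:-1/1
[3] X move#10: -1:-1/2*, -2:-1/1
[2] O move#11: -1:-1/1, -2:+1/0*
[0] end (terminal -1, X#12); searched 16 to 16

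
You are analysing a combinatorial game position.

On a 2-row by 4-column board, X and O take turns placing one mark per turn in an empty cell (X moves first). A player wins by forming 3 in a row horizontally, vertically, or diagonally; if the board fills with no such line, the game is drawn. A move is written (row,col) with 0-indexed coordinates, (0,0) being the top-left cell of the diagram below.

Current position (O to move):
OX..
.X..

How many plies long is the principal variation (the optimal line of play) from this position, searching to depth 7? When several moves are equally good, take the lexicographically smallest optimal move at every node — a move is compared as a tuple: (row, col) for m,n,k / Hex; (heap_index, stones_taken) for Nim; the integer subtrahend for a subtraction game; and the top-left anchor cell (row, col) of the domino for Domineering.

PV length from [OX../.X..]: 5 plies

p1 O@[OX../.X..]: (0,2)[OXO./.X..]-1 (0,3)[OX.O/.X..]-1 (1,0)[OX../OX..]+0* (1,2)[OX../.XO.]+0 (1,3)[OX../.X.O]+0
p2 X@[OX../OX..]: (0,2)[OXX./OX..]+0* (0,3)[OX.X/OX..]+0 (1,2)[OX../OXX.]+0 (1,3)[OX../OX.X]+0
p3 O@[OXX./OX..]: (0,3)[OXXO/OX..]+0* (1,2)[OXX./OXO.]-1 (1,3)[OXX./OX.O]-1
p4 X@[OXXO/OX..]: (1,2)[OXXO/OXX.]+0* (1,3)[OXXO/OX.X]+0
p5 O@[OXXO/OXX.]: (1,3)[OXXO/OXXO]+0*
p6 X@[OXXO/OXXO] terminal +0; root [OX../.X..] d7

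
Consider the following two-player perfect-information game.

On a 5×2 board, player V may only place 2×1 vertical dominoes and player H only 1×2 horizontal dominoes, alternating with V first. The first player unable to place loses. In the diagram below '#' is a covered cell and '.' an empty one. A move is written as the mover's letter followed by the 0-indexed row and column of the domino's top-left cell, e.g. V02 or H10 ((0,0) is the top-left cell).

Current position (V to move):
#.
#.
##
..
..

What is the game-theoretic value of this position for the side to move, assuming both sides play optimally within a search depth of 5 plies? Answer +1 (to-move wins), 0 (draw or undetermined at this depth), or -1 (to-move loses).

value(#./#./##/../.., V) = +1

p1 V@[#./#./##/../..]: V01[##/##/##/../..]-1 V30[#./#./##/#./#.]+1* V31[#./#./##/.#/.#]+1
p2 H@[#./#./##/#./#.] terminal -1; root [#./#./##/../..] d5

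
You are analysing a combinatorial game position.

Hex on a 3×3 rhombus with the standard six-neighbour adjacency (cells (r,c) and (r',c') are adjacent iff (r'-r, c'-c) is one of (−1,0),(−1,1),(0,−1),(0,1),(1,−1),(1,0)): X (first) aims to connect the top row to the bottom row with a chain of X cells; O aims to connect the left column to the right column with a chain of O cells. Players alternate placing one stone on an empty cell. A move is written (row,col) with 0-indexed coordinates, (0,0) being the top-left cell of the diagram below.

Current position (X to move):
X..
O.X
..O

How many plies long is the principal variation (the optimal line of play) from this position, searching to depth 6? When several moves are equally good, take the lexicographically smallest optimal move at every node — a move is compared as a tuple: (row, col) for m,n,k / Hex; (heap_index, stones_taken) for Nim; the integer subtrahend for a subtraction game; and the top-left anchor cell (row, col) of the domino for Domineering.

p1 X@[X../O.X/..O]: (0,1)[XX./O.X/..O]-1 (0,2)[X.X/O.X/..O]-1 (1,1)[X../OXX/..O]+1* (2,0)[X../O.X/X.O]-1 (2,1)[X../O.X/.XO]-1
p2 O@[X../OXX/..O]: (0,1)[XO./OXX/..O]-1* (0,2)[X.O/OXX/..O]-1 (2,0)[X../OXX/O.O]-1 (2,1)[X../OXX/.OO]-1
p3 X@[XO./OXX/..O]: (0,2)[XOX/OXX/..O]+1* (2,0)[XO./OXX/X.O]-1 (2,1)[XO./OXX/.XO]-1
p4 O@[XOX/OXX/..O]: (2,0)[XOX/OXX/O.O]-1* (2,1)[XOX/OXX/.OO]-1
p5 X@[XOX/OXX/O.O]: (2,1)[XOX/OXX/OXO]+1*
p6 O@[XOX/OXX/OXO] terminal -1; root [X../O.X/..O] d6

PV length from [X../O.X/..O]: 5 plies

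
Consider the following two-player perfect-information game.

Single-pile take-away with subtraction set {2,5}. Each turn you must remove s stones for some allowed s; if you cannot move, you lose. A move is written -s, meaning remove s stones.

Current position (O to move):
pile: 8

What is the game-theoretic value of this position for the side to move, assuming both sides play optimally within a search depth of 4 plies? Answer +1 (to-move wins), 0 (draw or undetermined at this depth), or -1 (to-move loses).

value(8, O) = -1

ply 1, O at 8 | -2=-1→6*; -5=-1→3
ply 2, X at 6 | -2=+1→4*; -5=+1→1
ply 3, O at 4 | -2=-1→2*
ply 4, X at 2 | -2=+1→0*
ply 5: 0 is terminal -1 (O); from 8 depth 4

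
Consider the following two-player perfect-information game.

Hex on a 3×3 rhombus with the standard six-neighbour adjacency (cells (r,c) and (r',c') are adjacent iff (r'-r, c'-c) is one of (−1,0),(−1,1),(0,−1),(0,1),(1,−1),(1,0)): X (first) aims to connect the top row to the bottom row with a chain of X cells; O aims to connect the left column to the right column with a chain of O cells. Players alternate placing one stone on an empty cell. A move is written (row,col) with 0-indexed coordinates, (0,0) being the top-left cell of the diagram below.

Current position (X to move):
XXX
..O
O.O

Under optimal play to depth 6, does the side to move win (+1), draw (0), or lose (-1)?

ply 1, X at XXX/..O/O.O | (1,0)=-1→XXX/X.O/O.O*; (1,1)=-1→XXX/.XO/O.O; (2,1)=-1→XXX/..O/OXO
ply 2, O at XXX/X.O/O.O | (1,1)=+1→XXX/XOO/O.O*; (2,1)=+1→XXX/X.O/OOO
ply 3: XXX/XOO/O.O is terminal -1 (X); from XXX/..O/O.O depth 6

value(XXX/..O/O.O, X) = -1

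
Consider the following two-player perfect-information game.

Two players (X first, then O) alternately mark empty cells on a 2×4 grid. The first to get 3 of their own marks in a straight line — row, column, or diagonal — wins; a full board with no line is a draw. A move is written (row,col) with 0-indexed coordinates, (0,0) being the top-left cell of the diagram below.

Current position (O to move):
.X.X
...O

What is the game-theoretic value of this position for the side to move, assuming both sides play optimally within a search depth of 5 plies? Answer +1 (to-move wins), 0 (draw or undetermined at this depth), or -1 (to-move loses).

ply 1, O at .X.X/...O | (0,0)=-1→OX.X/...O; (0,2)=+0→.XOX/...O*; (1,0)=-1→.X.X/O..O; (1,1)=-1→.X.X/.O.O; (1,2)=-1→.X.X/..OO
ply 2, X at .XOX/...O | (0,0)=+0→XXOX/...O*; (1,0)=+0→.XOX/X..O; (1,1)=+0→.XOX/.X.O; (1,2)=+0→.XOX/..XO
ply 3, O at XXOX/...O | (1,0)=+0→XXOX/O..O*; (1,1)=+0→XXOX/.O.O; (1,2)=+0→XXOX/..OO
ply 4, X at XXOX/O..O | (1,1)=+0→XXOX/OX.O*; (1,2)=+0→XXOX/O.XO
ply 5, O at XXOX/OX.O | (1,2)=+0→XXOX/OXOO*
ply 6: XXOX/OXOO is terminal +0 (X); from .X.X/...O depth 5

value(.X.X/...O, O) = 0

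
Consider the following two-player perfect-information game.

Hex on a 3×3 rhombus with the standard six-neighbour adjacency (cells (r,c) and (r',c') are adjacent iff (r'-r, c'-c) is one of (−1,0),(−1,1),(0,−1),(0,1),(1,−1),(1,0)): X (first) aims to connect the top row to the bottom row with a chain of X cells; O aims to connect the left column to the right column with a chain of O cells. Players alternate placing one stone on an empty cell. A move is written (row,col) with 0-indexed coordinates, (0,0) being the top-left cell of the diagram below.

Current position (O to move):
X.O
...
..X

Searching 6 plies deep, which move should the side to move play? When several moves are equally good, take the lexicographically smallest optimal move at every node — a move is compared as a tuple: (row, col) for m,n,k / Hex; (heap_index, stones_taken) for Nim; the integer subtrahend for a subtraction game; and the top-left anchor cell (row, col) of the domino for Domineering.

[X.O/.../..X] O move#1: (0,1):-1/XOO/.../..X, (1,0):+1/X.O/O../..X*, (1,1):+1/X.O/.O./..X, (1,2):-1/X.O/..O/..X, (2,0):-1/X.O/.../O.X, (2,1):-1/X.O/.../.OX
[X.O/O../..X] X move#2: (0,1):-1/XXO/O../..X*, (1,1):-1/X.O/OX./..X, (1,2):-1/X.O/O.X/..X, (2,0):-1/X.O/O../X.X, (2,1):-1/X.O/O../.XX
[XXO/O../..X] O move#3: (1,1):+1/XXO/OO./..X*, (1,2):-1/XXO/O.O/..X, (2,0):-1/XXO/O../O.X, (2,1):-1/XXO/O../.OX
[XXO/OO./..X] end (terminal -1, X#4); searched X.O/.../..X to 6

O's best at [X.O/.../..X]: (1,0)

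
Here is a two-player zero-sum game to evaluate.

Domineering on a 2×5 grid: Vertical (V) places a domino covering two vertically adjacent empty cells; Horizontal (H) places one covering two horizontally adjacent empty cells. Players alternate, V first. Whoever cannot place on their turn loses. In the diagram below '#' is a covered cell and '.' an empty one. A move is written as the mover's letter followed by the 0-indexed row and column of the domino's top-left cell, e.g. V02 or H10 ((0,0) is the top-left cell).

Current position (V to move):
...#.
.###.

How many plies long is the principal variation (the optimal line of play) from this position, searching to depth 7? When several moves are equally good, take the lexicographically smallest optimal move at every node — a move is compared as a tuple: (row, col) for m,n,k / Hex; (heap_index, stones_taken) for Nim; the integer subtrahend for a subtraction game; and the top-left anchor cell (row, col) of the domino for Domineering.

ply 1, V at ...#./.###. | V00=+1→#..#./####.*; V04=-1→...##/.####
ply 2, H at #..#./####. | H01=-1→####./####.*
ply 3, V at ####./####. | V04=+1→#####/#####*
ply 4: #####/##### is terminal -1 (H); from ...#./.###. depth 7

PV length from [...#./.###.]: 3 plies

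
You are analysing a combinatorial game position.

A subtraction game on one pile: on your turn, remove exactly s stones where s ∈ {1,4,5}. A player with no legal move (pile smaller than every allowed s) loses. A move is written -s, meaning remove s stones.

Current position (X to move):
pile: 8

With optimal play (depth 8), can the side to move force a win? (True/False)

X winning at [8]: False

p1 X@[8]: -1[7]-1* -4[4]-1 -5[3]-1
p2 O@[7]: -1[6]-1 -4[3]-1 -5[2]+1*
p3 X@[2]: -1[1]-1*
p4 O@[1]: -1[0]+1*
p5 X@[0] terminal -1; root [8] d8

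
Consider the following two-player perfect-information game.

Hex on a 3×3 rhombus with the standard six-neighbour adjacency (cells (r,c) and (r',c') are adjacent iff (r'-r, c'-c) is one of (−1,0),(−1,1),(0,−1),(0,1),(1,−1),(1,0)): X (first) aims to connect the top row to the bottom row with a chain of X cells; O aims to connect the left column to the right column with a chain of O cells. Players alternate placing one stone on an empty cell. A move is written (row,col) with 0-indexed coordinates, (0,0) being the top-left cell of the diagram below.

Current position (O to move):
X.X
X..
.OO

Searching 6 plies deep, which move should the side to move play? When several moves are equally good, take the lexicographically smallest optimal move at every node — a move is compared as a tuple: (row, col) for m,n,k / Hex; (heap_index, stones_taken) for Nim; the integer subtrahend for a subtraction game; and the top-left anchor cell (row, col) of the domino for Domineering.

O's best at [X.X/X../.OO]: (2,0)

p1 O@[X.X/X../.OO]: (0,1)[XOX/X../.OO]-1 (1,1)[X.X/XO./.OO]-1 (1,2)[X.X/X.O/.OO]-1 (2,0)[X.X/X../OOO]+1*
p2 X@[X.X/X../OOO] terminal -1; root [X.X/X../.OO] d6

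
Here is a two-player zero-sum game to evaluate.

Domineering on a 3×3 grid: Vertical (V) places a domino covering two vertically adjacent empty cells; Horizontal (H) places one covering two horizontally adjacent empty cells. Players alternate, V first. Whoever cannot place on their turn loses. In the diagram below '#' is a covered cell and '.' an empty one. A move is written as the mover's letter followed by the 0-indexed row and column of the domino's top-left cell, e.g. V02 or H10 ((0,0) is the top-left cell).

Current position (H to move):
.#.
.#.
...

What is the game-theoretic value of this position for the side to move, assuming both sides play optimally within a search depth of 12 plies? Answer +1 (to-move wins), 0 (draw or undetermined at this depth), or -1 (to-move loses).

[.#./.#./...] H move#1: H20:-1/.#./.#./##.*, H21:-1/.#./.#./.##
[.#./.#./##.] V move#2: V00:+1/##./##./##.*, V02:+1/.##/.##/##., V12:+1/.#./.##/###
[##./##./##.] end (terminal -1, H#3); searched .#./.#./... to 12

value(.#./.#./..., H) = -1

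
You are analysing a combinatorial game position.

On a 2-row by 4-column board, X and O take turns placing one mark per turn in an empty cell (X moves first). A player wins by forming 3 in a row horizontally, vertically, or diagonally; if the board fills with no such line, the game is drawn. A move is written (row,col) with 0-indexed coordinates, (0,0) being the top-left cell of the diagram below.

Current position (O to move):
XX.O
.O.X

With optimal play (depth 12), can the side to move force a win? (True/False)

[XX.O/.O.X] O move#1: (0,2):+0/XXOO/.O.X*, (1,0):-1/XX.O/OO.X, (1,2):-1/XX.O/.OOX
[XXOO/.O.X] X move#2: (1,0):+0/XXOO/XO.X*, (1,2):+0/XXOO/.OXX
[XXOO/XO.X] O move#3: (1,2):+0/XXOO/XOOX*
[XXOO/XOOX] end (terminal +0, X#4); searched XX.O/.O.X to 12

O winning at [XX.O/.O.X]: False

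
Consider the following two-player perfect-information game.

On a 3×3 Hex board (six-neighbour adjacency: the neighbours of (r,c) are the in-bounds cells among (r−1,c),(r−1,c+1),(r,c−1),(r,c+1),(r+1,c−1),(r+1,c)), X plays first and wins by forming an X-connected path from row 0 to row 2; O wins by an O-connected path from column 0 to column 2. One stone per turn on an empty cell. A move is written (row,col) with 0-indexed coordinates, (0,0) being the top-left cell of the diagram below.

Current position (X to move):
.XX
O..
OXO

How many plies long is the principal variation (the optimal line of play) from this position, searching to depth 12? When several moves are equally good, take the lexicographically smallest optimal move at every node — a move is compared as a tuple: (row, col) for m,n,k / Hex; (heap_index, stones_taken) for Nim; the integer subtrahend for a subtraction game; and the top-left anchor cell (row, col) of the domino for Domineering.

PV length from [.XX/O../OXO]: 3 plies

p1 X@[.XX/O../OXO]: (0,0)[XXX/O../OXO]+1* (1,1)[.XX/OX./OXO]+1 (1,2)[.XX/O.X/OXO]+1
p2 O@[XXX/O../OXO]: (1,1)[XXX/OO./OXO]-1* (1,2)[XXX/O.O/OXO]-1
p3 X@[XXX/OO./OXO]: (1,2)[XXX/OOX/OXO]+1*
p4 O@[XXX/OOX/OXO] terminal -1; root [.XX/O../OXO] d12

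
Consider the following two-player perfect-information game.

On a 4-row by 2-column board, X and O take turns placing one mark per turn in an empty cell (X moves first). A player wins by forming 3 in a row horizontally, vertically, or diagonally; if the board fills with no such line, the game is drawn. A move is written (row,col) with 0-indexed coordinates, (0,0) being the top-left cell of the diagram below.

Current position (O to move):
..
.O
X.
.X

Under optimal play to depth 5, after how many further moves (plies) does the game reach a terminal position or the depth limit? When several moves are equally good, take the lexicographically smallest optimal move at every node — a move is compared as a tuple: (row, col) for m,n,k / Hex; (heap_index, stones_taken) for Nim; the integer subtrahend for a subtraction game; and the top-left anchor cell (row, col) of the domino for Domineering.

ply 1, O at ../.O/X./.X | (0,0)=+0→O./.O/X./.X*; (0,1)=+0→.O/.O/X./.X; (1,0)=+0→../OO/X./.X; (2,1)=+0→../.O/XO/.X; (3,0)=+0→../.O/X./OX
ply 2, X at O./.O/X./.X | (0,1)=+0→OX/.O/X./.X*; (1,0)=+0→O./XO/X./.X; (2,1)=+0→O./.O/XX/.X; (3,0)=+0→O./.O/X./XX
ply 3, O at OX/.O/X./.X | (1,0)=+0→OX/OO/X./.X*; (2,1)=+0→OX/.O/XO/.X; (3,0)=+0→OX/.O/X./OX
ply 4, X at OX/OO/X./.X | (2,1)=+0→OX/OO/XX/.X*; (3,0)=+0→OX/OO/X./XX
ply 5, O at OX/OO/XX/.X | (3,0)=+0→OX/OO/XX/OX*
ply 6: OX/OO/XX/OX is terminal +0 (X); from ../.O/X./.X depth 5

PV length from [../.O/X./.X]: 5 plies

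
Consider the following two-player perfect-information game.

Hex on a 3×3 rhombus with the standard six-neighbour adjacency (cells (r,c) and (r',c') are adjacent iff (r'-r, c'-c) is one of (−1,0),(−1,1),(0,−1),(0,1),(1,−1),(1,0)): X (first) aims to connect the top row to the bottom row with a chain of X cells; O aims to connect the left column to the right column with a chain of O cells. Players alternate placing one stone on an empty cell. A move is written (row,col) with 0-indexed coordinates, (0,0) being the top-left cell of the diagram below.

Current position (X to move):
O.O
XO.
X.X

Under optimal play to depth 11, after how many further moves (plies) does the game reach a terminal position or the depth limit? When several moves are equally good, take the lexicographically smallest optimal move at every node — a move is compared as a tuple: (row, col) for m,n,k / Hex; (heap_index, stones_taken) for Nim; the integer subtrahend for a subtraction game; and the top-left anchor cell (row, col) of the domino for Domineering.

p1 X@[O.O/XO./X.X]: (0,1)[OXO/XO./X.X]+1* (1,2)[O.O/XOX/X.X]-1 (2,1)[O.O/XO./XXX]-1
p2 O@[OXO/XO./X.X] terminal -1; root [O.O/XO./X.X] d11

PV length from [O.O/XO./X.X]: 1 ply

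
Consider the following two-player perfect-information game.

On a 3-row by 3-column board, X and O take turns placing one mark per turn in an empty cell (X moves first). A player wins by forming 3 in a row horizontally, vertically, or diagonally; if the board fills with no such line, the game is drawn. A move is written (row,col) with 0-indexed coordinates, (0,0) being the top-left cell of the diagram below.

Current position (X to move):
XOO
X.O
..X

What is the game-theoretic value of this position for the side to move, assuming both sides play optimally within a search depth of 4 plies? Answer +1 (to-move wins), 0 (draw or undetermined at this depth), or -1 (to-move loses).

p1 X@[XOO/X.O/..X]: (1,1)[XOO/XXO/..X]+1* (2,0)[XOO/X.O/X.X]+1 (2,1)[XOO/X.O/.XX]+1
p2 O@[XOO/XXO/..X] terminal -1; root [XOO/X.O/..X] d4

value(XOO/X.O/..X, X) = +1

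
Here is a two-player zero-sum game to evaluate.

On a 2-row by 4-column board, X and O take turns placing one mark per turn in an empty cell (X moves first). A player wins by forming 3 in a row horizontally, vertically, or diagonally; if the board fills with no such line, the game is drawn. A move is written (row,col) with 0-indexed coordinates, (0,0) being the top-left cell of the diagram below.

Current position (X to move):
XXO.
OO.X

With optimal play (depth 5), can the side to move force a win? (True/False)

X winning at [XXO./OO.X]: False

[XXO./OO.X] X move#1: (0,3):-1/XXOX/OO.X, (1,2):+0/XXO./OOXX*
[XXO./OOXX] O move#2: (0,3):+0/XXOO/OOXX*
[XXOO/OOXX] end (terminal +0, X#3); searched XXO./OO.X to 5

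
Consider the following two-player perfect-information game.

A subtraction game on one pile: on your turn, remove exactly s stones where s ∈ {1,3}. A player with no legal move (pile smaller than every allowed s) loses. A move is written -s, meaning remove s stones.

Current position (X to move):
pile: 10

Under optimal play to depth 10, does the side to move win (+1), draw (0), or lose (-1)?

value(10, X) = -1

[10] X move#1: -1:-1/9*, -3:-1/7
[9] O move#2: -1:+1/8*, -3:+1/6
[8] X move#3: -1:-1/7*, -3:-1/5
[7] O move#4: -1:+1/6*, -3:+1/4
[6] X move#5: -1:-1/5*, -3:-1/3
[5] O move#6: -1:+1/4*, -3:+1/2
[4] X move#7: -1:-1/3*, -3:-1/1
[3] O move#8: -1:+1/2*, -3:+1/0
[2] X move#9: -1:-1/1*
[1] O move#10: -1:+1/0*
[0] end (terminal -1, X#11); searched 10 to 10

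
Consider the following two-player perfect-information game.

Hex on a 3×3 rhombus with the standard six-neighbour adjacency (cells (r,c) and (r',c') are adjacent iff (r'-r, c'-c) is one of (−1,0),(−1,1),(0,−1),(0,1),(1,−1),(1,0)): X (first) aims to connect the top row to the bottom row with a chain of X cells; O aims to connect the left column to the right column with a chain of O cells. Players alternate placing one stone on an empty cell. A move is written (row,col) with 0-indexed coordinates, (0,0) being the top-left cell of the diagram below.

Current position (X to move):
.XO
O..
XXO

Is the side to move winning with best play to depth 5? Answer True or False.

ply 1, X at .XO/O../XXO | (0,0)=-1→XXO/O../XXO; (1,1)=+1→.XO/OX./XXO*; (1,2)=-1→.XO/O.X/XXO
ply 2: .XO/OX./XXO is terminal -1 (O); from .XO/O../XXO depth 5

X winning at [.XO/O../XXO]: True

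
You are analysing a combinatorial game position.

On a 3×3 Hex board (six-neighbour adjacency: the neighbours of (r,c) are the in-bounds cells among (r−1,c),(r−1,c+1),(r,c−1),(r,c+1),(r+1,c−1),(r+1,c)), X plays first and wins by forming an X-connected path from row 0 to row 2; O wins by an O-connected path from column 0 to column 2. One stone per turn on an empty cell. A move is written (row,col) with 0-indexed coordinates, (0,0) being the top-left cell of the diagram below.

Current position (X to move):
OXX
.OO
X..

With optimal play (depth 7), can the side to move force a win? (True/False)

p1 X@[OXX/.OO/X..]: (1,0)[OXX/XOO/X..]+1* (2,1)[OXX/.OO/XX.]-1 (2,2)[OXX/.OO/X.X]-1
p2 O@[OXX/XOO/X..] terminal -1; root [OXX/.OO/X..] d7

X winning at [OXX/.OO/X..]: True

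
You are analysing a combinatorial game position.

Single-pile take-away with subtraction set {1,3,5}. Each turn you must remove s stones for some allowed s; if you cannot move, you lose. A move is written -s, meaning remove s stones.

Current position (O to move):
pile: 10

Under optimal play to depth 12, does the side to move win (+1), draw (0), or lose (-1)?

value(10, O) = -1

ply 1, O at 10 | -1=-1→9*; -3=-1→7; -5=-1→5
ply 2, X at 9 | -1=+1→8*; -3=+1→6; -5=+1→4
ply 3, O at 8 | -1=-1→7*; -3=-1→5; -5=-1→3
ply 4, X at 7 | -1=+1→6*; -3=+1→4; -5=+1→2
ply 5, O at 6 | -1=-1→5*; -3=-1→3; -5=-1→1
ply 6, X at 5 | -1=+1→4*; -3=+1→2; -5=+1→0
ply 7, O at 4 | -1=-1→3*; -3=-1→1
ply 8, X at 3 | -1=+1→2*; -3=+1→0
ply 9, O at 2 | -1=-1→1*
ply 10, X at 1 | -1=+1→0*
ply 11: 0 is terminal -1 (O); from 10 depth 12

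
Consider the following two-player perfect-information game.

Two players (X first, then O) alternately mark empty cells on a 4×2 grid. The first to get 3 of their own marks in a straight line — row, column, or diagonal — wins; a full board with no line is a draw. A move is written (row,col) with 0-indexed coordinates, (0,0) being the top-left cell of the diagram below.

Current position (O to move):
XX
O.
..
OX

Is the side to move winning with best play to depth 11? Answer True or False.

O winning at [XX/O./../OX]: True

ply 1, O at XX/O./../OX | (1,1)=+0→XX/OO/../OX; (2,0)=+1→XX/O./O./OX*; (2,1)=+0→XX/O./.O/OX
ply 2: XX/O./O./OX is terminal -1 (X); from XX/O./../OX depth 11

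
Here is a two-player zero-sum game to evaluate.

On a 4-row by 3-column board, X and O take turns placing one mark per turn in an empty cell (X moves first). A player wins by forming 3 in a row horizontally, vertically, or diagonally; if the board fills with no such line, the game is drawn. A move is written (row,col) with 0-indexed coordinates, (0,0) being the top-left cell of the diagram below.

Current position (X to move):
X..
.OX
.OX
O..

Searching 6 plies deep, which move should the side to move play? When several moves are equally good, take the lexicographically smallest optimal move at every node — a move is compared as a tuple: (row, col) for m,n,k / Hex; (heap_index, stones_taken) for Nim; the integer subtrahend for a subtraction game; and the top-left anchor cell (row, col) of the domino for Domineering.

X's best at [X../.OX/.OX/O..]: (0,2)

ply 1, X at X../.OX/.OX/O.. | (0,1)=-1→XX./.OX/.OX/O..; (0,2)=+1→X.X/.OX/.OX/O..*; (1,0)=-1→X../XOX/.OX/O..; (2,0)=-1→X../.OX/XOX/O..; (3,1)=-1→X../.OX/.OX/OX.; (3,2)=+1→X../.OX/.OX/O.X
ply 2: X.X/.OX/.OX/O.. is terminal -1 (O); from X../.OX/.OX/O.. depth 6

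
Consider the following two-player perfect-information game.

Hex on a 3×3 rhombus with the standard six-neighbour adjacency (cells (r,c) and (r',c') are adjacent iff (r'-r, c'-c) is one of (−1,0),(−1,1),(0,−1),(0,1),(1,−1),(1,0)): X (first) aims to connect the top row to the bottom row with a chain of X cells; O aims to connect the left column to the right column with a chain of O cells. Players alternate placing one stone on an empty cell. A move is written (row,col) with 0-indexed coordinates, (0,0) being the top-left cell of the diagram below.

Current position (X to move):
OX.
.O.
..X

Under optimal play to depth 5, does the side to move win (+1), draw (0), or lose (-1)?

value(OX./.O./..X, X) = -1

ply 1, X at OX./.O./..X | (0,2)=-1→OXX/.O./..X*; (1,0)=-1→OX./XO./..X; (1,2)=-1→OX./.OX/..X; (2,0)=-1→OX./.O./X.X; (2,1)=-1→OX./.O./.XX
ply 2, O at OXX/.O./..X | (1,0)=-1→OXX/OO./..X; (1,2)=+1→OXX/.OO/..X*; (2,0)=-1→OXX/.O./O.X; (2,1)=-1→OXX/.O./.OX
ply 3, X at OXX/.OO/..X | (1,0)=-1→OXX/XOO/..X*; (2,0)=-1→OXX/.OO/X.X; (2,1)=-1→OXX/.OO/.XX
ply 4, O at OXX/XOO/..X | (2,0)=+1→OXX/XOO/O.X*; (2,1)=-1→OXX/XOO/.OX
ply 5: OXX/XOO/O.X is terminal -1 (X); from OX./.O./..X depth 5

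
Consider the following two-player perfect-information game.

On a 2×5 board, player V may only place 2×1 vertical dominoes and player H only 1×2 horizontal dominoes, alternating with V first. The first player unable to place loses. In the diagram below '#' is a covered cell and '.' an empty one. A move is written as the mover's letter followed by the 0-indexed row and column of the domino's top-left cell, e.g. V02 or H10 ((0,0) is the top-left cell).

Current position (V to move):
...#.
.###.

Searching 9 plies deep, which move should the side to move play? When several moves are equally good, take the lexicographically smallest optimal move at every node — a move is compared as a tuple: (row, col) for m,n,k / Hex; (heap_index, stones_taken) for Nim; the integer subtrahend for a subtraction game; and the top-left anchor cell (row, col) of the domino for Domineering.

ply 1, V at ...#./.###. | V00=+1→#..#./####.*; V04=-1→...##/.####
ply 2, H at #..#./####. | H01=-1→####./####.*
ply 3, V at ####./####. | V04=+1→#####/#####*
ply 4: #####/##### is terminal -1 (H); from ...#./.###. depth 9

V's best at [...#./.###.]: V00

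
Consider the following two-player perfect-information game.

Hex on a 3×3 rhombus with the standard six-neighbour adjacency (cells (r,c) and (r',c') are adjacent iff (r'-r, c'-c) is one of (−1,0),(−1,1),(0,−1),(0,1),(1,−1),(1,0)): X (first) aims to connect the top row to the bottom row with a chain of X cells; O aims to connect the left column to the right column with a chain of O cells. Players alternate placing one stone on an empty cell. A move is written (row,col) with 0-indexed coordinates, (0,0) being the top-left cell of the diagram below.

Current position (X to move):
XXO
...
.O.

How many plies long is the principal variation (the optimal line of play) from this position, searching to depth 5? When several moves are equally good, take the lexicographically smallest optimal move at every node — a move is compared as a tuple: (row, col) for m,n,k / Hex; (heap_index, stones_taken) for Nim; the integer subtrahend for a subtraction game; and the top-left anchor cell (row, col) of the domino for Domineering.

PV length from [XXO/.../.O.]: 3 plies

[XXO/.../.O.] X move#1: (1,0):-1/XXO/X../.O., (1,1):-1/XXO/.X./.O., (1,2):-1/XXO/..X/.O., (2,0):+1/XXO/.../XO.*, (2,2):-1/XXO/.../.OX
[XXO/.../XO.] O move#2: (1,0):-1/XXO/O../XO.*, (1,1):-1/XXO/.O./XO., (1,2):-1/XXO/..O/XO., (2,2):-1/XXO/.../XOO
[XXO/O../XO.] X move#3: (1,1):+1/XXO/OX./XO.*, (1,2):-1/XXO/O.X/XO., (2,2):-1/XXO/O../XOX
[XXO/OX./XO.] end (terminal -1, O#4); searched XXO/.../.O. to 5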